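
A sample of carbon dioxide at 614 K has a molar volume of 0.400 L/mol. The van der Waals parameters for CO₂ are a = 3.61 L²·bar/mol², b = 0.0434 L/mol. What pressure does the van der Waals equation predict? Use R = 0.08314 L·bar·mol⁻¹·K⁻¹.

P ≈ 120.6 bar

P = RT/(V_m − b) − a/V_m²
RT/(V_m − b) = (0.08314)(614)/(0.400 − 0.0434) = 51.048/0.35660 = 143.15 bar
a/V_m² = 3.61/(0.400)² = 22.563 bar
P = 143.15 − 22.563 = 120.6 bar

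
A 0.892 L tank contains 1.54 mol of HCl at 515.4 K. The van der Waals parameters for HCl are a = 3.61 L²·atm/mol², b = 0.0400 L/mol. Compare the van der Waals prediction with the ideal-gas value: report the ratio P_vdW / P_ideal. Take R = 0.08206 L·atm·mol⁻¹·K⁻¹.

P_vdW / P_ideal ≈ 0.9268

Ideal: P_ideal = nRT/V = (1.54)(0.08206)(515.4)/0.892 = 73.0183 atm
vdW: P = nRT/(V − nb) − a n²/V² = 65.1323/0.830400 − 8.56148/0.795664 = 78.4349 − 10.7602 = 67.6747 atm
Ratio = 67.6747/73.0183 = 0.9268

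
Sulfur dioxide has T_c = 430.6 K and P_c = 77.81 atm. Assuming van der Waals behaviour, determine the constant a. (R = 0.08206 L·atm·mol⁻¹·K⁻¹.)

a ≈ 6.770 L²·atm/mol²

From T_c = 8a/(27Rb) and P_c = a/(27b²): a = 27 R² T_c²/(64 P_c).
a = 27×(0.08206)²×(430.6)²/(64×77.81) = 33711/4979.8 = 6.770 L²·atm/mol²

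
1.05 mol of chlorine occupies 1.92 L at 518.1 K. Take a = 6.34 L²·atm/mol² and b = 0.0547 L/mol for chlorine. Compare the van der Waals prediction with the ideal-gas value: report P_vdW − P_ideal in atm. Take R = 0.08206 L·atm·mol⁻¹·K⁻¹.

ΔP ≈ -1.179 atm

Ideal: P_ideal = nRT/V = (1.05)(0.08206)(518.1)/1.92 = 23.2505 atm
vdW: P = nRT/(V − nb) − a n²/V² = 44.6411/1.86257 − 6.98985/3.68640 = 23.9675 − 1.89612 = 22.0714 atm
ΔP = 22.0714 − 23.2505 = -1.179 atm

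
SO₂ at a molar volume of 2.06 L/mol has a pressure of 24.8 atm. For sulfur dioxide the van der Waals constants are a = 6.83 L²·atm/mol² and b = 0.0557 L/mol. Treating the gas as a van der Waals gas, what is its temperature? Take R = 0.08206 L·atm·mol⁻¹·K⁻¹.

T ≈ 645.0 K

T = (P + a/V_m²)(V_m − b)/R
P + a/V_m² = 24.8 + 6.83/(2.06)² = 26.409 atm
V_m − b = 2.06 − 0.0557 = 2.0043 L/mol
T = (26.409)(2.0043)/0.08206 = 645.0 K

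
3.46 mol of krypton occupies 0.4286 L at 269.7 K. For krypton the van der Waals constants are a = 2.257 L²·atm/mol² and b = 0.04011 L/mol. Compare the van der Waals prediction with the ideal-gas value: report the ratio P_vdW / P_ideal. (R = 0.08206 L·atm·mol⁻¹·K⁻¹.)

Ideal: P_ideal = nRT/V = (3.46)(0.08206)(269.7)/0.4286 = 178.664 atm
vdW: P = nRT/(V − nb) − a n²/V² = 76.5753/0.289819 − 27.0199/0.183698 = 264.218 − 147.089 = 117.129 atm
Ratio = 117.129/178.664 = 0.6556

P_vdW / P_ideal ≈ 0.6556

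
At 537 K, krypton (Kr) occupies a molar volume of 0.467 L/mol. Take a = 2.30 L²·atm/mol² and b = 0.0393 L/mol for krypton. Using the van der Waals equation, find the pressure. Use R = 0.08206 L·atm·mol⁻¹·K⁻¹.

P ≈ 92.48 atm

P = RT/(V_m − b) − a/V_m²
RT/(V_m − b) = (0.08206)(537)/(0.467 − 0.0393) = 44.066/0.42770 = 103.03 atm
a/V_m² = 2.30/(0.467)² = 10.546 atm
P = 103.03 − 10.546 = 92.48 atm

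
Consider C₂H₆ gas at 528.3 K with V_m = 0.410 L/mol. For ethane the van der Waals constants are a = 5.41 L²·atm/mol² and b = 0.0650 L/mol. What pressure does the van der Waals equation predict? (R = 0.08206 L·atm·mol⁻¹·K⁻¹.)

P ≈ 93.48 atm

P = RT/(V_m − b) − a/V_m²
RT/(V_m − b) = (0.08206)(528.3)/(0.410 − 0.0650) = 43.352/0.34500 = 125.66 atm
a/V_m² = 5.41/(0.410)² = 32.183 atm
P = 125.66 − 32.183 = 93.48 atm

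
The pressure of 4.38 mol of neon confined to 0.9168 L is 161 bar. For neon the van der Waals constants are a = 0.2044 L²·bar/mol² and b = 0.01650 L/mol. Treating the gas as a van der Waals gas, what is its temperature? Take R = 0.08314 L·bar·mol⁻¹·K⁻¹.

T = (P + a n²/V²)(V − nb)/(nR)
P + a n²/V² = 161 + (0.2044)(4.38)²/(0.9168)² = 165.67 bar
V − nb = 0.9168 − (4.38)(0.01650) = 0.84453 L
T = (165.67)(0.84453)/((4.38)(0.08314)) = 384.2 K

T ≈ 384.2 K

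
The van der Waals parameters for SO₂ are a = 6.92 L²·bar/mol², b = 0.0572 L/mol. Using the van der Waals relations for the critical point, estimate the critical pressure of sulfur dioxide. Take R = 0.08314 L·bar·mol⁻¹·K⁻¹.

P_c ≈ 78.33 bar

For a van der Waals gas, P_c = a/(27b²).
P_c = 6.92/(27×(0.0572)²) = 6.92/0.088340 = 78.33 bar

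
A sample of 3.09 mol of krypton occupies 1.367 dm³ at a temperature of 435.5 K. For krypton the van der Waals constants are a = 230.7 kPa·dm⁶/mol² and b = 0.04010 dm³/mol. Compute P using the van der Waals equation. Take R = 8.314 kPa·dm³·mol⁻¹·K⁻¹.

P = nRT/(V − nb) − a n²/V²
nRT/(V − nb) = (3.09)(8.314)(435.5)/(1.367 − 3.09×0.04010) = 11188/1.2431 = 9000.1 kPa
a n²/V² = (230.7)(3.09)²/(1.367)² = 1178.8 kPa
P = 9000.1 − 1178.8 = 7821 kPa

P ≈ 7821 kPa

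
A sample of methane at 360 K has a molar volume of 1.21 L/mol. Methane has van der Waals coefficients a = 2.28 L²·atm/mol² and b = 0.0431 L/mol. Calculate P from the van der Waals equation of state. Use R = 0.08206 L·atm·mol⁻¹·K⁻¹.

P ≈ 23.76 atm

P = RT/(V_m − b) − a/V_m²
RT/(V_m − b) = (0.08206)(360)/(1.21 − 0.0431) = 29.542/1.1669 = 25.317 atm
a/V_m² = 2.28/(1.21)² = 1.5573 atm
P = 25.317 − 1.5573 = 23.76 atm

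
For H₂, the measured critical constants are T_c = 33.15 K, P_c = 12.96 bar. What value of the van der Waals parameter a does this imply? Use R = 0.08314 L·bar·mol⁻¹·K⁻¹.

a ≈ 0.2473 L²·bar/mol²

From T_c = 8a/(27Rb) and P_c = a/(27b²): a = 27 R² T_c²/(64 P_c).
a = 27×(0.08314)²×(33.15)²/(64×12.96) = 205.09/829.44 = 0.2473 L²·bar/mol²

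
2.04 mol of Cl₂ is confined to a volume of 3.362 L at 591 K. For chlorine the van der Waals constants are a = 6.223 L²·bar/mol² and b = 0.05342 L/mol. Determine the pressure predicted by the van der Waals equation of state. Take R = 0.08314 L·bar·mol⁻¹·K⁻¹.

P ≈ 28.52 bar

P = nRT/(V − nb) − a n²/V²
nRT/(V − nb) = (2.04)(0.08314)(591)/(3.362 − 2.04×0.05342) = 100.24/3.2530 = 30.815 bar
a n²/V² = (6.223)(2.04)²/(3.362)² = 2.2912 bar
P = 30.815 − 2.2912 = 28.52 bar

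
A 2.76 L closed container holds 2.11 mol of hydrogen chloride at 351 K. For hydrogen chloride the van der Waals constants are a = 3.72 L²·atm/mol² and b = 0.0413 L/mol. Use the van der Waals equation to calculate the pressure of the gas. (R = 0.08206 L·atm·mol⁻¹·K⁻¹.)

P = nRT/(V − nb) − a n²/V²
nRT/(V − nb) = (2.11)(0.08206)(351)/(2.76 − 2.11×0.0413) = 60.774/2.6729 = 22.737 atm
a n²/V² = (3.72)(2.11)²/(2.76)² = 2.1742 atm
P = 22.737 − 2.1742 = 20.56 atm

P ≈ 20.56 atm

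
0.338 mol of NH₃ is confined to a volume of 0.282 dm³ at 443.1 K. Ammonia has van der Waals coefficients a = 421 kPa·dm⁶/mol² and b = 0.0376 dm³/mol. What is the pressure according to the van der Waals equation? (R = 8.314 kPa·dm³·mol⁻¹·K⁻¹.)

P ≈ 4019 kPa

P = nRT/(V − nb) − a n²/V²
nRT/(V − nb) = (0.338)(8.314)(443.1)/(0.282 − 0.338×0.0376) = 1245.2/0.26929 = 4624.0 kPa
a n²/V² = (421)(0.338)²/(0.282)² = 604.81 kPa
P = 4624.0 − 604.81 = 4019 kPa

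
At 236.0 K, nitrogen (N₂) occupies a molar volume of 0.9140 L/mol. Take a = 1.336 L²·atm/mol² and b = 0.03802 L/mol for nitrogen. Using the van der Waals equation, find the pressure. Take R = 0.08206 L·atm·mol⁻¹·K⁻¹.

P ≈ 20.51 atm

P = RT/(V_m − b) − a/V_m²
RT/(V_m − b) = (0.08206)(236.0)/(0.9140 − 0.03802) = 19.366/0.87598 = 22.108 atm
a/V_m² = 1.336/(0.9140)² = 1.5992 atm
P = 22.108 − 1.5992 = 20.51 atm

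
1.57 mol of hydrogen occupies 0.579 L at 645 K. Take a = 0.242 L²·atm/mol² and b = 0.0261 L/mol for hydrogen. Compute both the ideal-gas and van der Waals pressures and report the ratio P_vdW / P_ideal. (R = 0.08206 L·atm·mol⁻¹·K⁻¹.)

Ideal: P_ideal = nRT/V = (1.57)(0.08206)(645)/0.579 = 143.520 atm
vdW: P = nRT/(V − nb) − a n²/V² = 83.0981/0.538023 − 0.596506/0.335241 = 154.451 − 1.77933 = 152.672 atm
Ratio = 152.672/143.520 = 1.064

P_vdW / P_ideal ≈ 1.064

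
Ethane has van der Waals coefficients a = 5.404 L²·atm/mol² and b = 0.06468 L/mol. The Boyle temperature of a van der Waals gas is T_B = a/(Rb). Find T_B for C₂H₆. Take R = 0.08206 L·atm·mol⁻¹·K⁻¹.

For a van der Waals gas the second virial coefficient B₂ = b − a/(RT) vanishes at T_B = a/(Rb).
T_B = 5.404/(0.08206×0.06468) = 5.404/0.0053076 = 1018 K

T_B ≈ 1018 K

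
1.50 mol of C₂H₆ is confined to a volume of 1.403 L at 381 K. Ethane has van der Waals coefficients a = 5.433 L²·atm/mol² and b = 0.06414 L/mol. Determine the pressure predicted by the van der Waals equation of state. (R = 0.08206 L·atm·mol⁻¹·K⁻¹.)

P = nRT/(V − nb) − a n²/V²
nRT/(V − nb) = (1.50)(0.08206)(381)/(1.403 − 1.50×0.06414) = 46.897/1.3068 = 35.887 atm
a n²/V² = (5.433)(1.50)²/(1.403)² = 6.2102 atm
P = 35.887 − 6.2102 = 29.68 atm

P ≈ 29.68 atm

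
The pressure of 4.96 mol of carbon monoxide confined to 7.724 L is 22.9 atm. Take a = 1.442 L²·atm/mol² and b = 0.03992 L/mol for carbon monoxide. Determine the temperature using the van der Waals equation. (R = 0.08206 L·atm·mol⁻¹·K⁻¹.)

T ≈ 434.4 K

T = (P + a n²/V²)(V − nb)/(nR)
P + a n²/V² = 22.9 + (1.442)(4.96)²/(7.724)² = 23.495 atm
V − nb = 7.724 − (4.96)(0.03992) = 7.5260 L
T = (23.495)(7.5260)/((4.96)(0.08206)) = 434.4 K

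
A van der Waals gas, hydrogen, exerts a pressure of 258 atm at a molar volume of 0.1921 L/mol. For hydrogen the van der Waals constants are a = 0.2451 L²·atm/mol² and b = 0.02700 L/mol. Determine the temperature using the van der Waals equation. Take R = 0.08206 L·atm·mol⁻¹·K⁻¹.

T ≈ 532.4 K

T = (P + a/V_m²)(V_m − b)/R
P + a/V_m² = 258 + 0.2451/(0.1921)² = 264.64 atm
V_m − b = 0.1921 − 0.02700 = 0.16510 L/mol
T = (264.64)(0.16510)/0.08206 = 532.4 K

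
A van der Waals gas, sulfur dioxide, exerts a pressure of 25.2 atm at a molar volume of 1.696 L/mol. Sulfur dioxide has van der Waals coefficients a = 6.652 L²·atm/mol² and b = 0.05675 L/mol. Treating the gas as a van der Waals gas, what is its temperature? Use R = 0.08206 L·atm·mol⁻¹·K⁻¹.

T = (P + a/V_m²)(V_m − b)/R
P + a/V_m² = 25.2 + 6.652/(1.696)² = 27.513 atm
V_m − b = 1.696 − 0.05675 = 1.6393 L/mol
T = (27.513)(1.6393)/0.08206 = 549.6 K

T ≈ 549.6 K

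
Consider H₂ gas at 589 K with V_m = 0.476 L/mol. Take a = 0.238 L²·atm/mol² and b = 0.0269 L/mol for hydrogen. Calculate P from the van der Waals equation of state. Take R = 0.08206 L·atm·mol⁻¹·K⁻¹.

P = RT/(V_m − b) − a/V_m²
RT/(V_m − b) = (0.08206)(589)/(0.476 − 0.0269) = 48.333/0.44910 = 107.62 atm
a/V_m² = 0.238/(0.476)² = 1.0504 atm
P = 107.62 − 1.0504 = 106.6 atm

P ≈ 106.6 atm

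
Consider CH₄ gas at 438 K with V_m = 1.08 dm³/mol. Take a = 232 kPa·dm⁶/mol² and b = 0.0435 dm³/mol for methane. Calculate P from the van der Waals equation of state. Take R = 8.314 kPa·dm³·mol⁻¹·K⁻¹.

P = RT/(V_m − b) − a/V_m²
RT/(V_m − b) = (8.314)(438)/(1.08 − 0.0435) = 3641.5/1.0365 = 3513.3 kPa
a/V_m² = 232/(1.08)² = 198.90 kPa
P = 3513.3 − 198.90 = 3314 kPa

P ≈ 3314 kPa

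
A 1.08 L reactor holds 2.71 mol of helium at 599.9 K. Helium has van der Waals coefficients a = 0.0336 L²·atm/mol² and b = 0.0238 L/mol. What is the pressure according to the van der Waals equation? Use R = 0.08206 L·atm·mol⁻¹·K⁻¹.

P = nRT/(V − nb) − a n²/V²
nRT/(V − nb) = (2.71)(0.08206)(599.9)/(1.08 − 2.71×0.0238) = 133.41/1.0155 = 131.37 atm
a n²/V² = (0.0336)(2.71)²/(1.08)² = 0.21156 atm
P = 131.37 − 0.21156 = 131.2 atm

P ≈ 131.2 atm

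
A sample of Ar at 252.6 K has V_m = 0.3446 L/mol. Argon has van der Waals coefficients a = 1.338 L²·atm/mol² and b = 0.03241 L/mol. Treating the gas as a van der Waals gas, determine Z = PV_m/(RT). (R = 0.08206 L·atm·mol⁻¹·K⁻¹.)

P = RT/(V_m − b) − a/V_m² = (0.08206)(252.6)/(0.3446 − 0.03241) − 1.338/(0.3446)²
  = 20.728/0.31219 − 11.267 = 66.395 − 11.267 = 55.128 atm
Z = PV_m/(RT) = (55.128)(0.3446)/((0.08206)(252.6)) = 18.997/20.728 = 0.9165

Z ≈ 0.9165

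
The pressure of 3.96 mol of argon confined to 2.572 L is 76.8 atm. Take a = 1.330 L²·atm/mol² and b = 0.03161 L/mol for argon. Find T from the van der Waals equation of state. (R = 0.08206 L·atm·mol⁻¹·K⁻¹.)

T = (P + a n²/V²)(V − nb)/(nR)
P + a n²/V² = 76.8 + (1.330)(3.96)²/(2.572)² = 79.953 atm
V − nb = 2.572 − (3.96)(0.03161) = 2.4468 L
T = (79.953)(2.4468)/((3.96)(0.08206)) = 602.0 K

T ≈ 602.0 K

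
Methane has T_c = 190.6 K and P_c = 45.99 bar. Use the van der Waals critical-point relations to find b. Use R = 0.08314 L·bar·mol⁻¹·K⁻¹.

b ≈ 0.04307 L/mol

From T_c = 8a/(27Rb) and P_c = a/(27b²): b = R T_c/(8 P_c).
b = (0.08314)(190.6)/(8×45.99) = 15.846/367.92 = 0.04307 L/mol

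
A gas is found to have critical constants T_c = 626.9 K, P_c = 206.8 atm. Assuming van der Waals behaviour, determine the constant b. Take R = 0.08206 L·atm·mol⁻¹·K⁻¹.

From T_c = 8a/(27Rb) and P_c = a/(27b²): b = R T_c/(8 P_c).
b = (0.08206)(626.9)/(8×206.8) = 51.443/1654.4 = 0.03109 L/mol

b ≈ 0.03109 L/mol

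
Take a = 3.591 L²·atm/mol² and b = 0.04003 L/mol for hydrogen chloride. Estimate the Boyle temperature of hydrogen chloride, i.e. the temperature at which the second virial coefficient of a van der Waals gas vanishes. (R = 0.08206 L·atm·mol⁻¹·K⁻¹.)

T_B ≈ 1093 K

For a van der Waals gas the second virial coefficient B₂ = b − a/(RT) vanishes at T_B = a/(Rb).
T_B = 3.591/(0.08206×0.04003) = 3.591/0.0032849 = 1093 K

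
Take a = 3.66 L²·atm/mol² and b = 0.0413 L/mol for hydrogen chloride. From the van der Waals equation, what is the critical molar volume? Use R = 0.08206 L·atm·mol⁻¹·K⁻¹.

For a van der Waals gas, V_m,c = 3b.
V_m,c = 3×0.0413 = 0.1239 L/mol

V_m,c ≈ 0.1239 L/mol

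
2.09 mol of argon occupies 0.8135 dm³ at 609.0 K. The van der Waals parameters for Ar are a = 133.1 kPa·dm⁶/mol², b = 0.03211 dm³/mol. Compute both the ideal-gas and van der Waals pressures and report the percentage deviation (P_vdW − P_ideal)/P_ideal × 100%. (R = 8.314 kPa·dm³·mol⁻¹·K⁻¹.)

Ideal: P_ideal = nRT/V = (2.09)(8.314)(609.0)/0.8135 = 13008.2 kPa
vdW: P = nRT/(V − nb) − a n²/V² = 10582.1/0.746390 − 581.394/0.661782 = 14177.7 − 878.528 = 13299.2 kPa
% deviation = (13299.2 − 13008.2)/13008.2 × 100% = 2.24%

2.24 %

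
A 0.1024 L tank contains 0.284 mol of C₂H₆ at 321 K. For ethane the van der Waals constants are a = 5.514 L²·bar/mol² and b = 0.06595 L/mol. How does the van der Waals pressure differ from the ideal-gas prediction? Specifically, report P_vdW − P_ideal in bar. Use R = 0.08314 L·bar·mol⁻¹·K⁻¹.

Ideal: P_ideal = nRT/V = (0.284)(0.08314)(321)/0.1024 = 74.0173 bar
vdW: P = nRT/(V − nb) − a n²/V² = 7.57937/0.0836702 − 0.444737/0.0104858 = 90.5863 − 42.4133 = 48.1730 bar
ΔP = 48.1730 − 74.0173 = -25.84 bar

ΔP ≈ -25.84 bar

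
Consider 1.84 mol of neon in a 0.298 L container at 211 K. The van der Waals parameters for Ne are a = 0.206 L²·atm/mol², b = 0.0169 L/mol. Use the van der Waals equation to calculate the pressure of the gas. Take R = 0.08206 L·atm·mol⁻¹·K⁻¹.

P = nRT/(V − nb) − a n²/V²
nRT/(V − nb) = (1.84)(0.08206)(211)/(0.298 − 1.84×0.0169) = 31.859/0.26690 = 119.37 atm
a n²/V² = (0.206)(1.84)²/(0.298)² = 7.8536 atm
P = 119.37 − 7.8536 = 111.5 atm

P ≈ 111.5 atm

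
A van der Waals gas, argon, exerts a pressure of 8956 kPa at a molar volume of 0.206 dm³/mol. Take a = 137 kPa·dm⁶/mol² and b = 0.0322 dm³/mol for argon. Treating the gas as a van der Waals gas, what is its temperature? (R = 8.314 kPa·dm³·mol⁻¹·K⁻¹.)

T = (P + a/V_m²)(V_m − b)/R
P + a/V_m² = 8956 + 137/(0.206)² = 12184 kPa
V_m − b = 0.206 − 0.0322 = 0.17380 dm³/mol
T = (12184)(0.17380)/8.314 = 254.7 K

T ≈ 254.7 K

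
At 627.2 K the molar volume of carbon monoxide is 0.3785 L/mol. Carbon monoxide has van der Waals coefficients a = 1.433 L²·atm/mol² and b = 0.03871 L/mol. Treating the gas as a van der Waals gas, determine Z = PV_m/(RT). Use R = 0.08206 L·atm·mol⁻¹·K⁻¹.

Z ≈ 1.040

P = RT/(V_m − b) − a/V_m² = (0.08206)(627.2)/(0.3785 − 0.03871) − 1.433/(0.3785)²
  = 51.468/0.33979 − 10.003 = 151.47 − 10.003 = 141.47 atm
Z = PV_m/(RT) = (141.47)(0.3785)/((0.08206)(627.2)) = 53.546/51.468 = 1.040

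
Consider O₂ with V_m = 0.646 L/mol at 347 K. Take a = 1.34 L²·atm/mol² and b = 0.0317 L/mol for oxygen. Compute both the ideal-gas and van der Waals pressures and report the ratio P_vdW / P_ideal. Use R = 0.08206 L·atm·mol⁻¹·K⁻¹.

Ideal: P_ideal = RT/V_m = (0.08206)(347)/0.646 = 44.0787 atm
vdW: P = RT/(V_m − b) − a/V_m² = 28.4748/0.614300 − 1.34/0.417316 = 46.3532 − 3.21100 = 43.1422 atm
Ratio = 43.1422/44.0787 = 0.9788

P_vdW / P_ideal ≈ 0.9788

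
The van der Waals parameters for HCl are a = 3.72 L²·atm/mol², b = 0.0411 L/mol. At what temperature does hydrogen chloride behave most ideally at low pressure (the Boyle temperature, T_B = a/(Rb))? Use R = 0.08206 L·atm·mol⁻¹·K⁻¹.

For a van der Waals gas the second virial coefficient B₂ = b − a/(RT) vanishes at T_B = a/(Rb).
T_B = 3.72/(0.08206×0.0411) = 3.72/0.0033727 = 1103 K

T_B ≈ 1103 K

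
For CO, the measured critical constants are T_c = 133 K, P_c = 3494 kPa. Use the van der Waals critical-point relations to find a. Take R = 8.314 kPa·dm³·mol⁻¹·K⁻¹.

a ≈ 147.6 kPa·dm⁶/mol²

From T_c = 8a/(27Rb) and P_c = a/(27b²): a = 27 R² T_c²/(64 P_c).
a = 27×(8.314)²×(133)²/(64×3494) = 33013159/223616 = 147.6 kPa·dm⁶/mol²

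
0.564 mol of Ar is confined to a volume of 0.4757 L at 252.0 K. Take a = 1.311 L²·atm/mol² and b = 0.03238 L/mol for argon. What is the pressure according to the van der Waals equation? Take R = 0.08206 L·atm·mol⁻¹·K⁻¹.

P = nRT/(V − nb) − a n²/V²
nRT/(V − nb) = (0.564)(0.08206)(252.0)/(0.4757 − 0.564×0.03238) = 11.663/0.45744 = 25.496 atm
a n²/V² = (1.311)(0.564)²/(0.4757)² = 1.8429 atm
P = 25.496 − 1.8429 = 23.65 atm

P ≈ 23.65 atm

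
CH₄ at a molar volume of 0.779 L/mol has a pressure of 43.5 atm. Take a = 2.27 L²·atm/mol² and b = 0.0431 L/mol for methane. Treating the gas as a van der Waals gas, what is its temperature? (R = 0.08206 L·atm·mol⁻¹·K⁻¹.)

T ≈ 423.6 K

T = (P + a/V_m²)(V_m − b)/R
P + a/V_m² = 43.5 + 2.27/(0.779)² = 47.241 atm
V_m − b = 0.779 − 0.0431 = 0.73590 L/mol
T = (47.241)(0.73590)/0.08206 = 423.6 K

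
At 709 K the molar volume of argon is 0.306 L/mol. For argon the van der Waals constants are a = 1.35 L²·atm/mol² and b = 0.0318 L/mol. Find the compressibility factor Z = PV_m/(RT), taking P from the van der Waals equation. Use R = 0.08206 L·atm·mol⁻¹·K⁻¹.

P = RT/(V_m − b) − a/V_m² = (0.08206)(709)/(0.306 − 0.0318) − 1.35/(0.306)²
  = 58.181/0.27420 − 14.418 = 212.18 − 14.418 = 197.76 atm
Z = PV_m/(RT) = (197.76)(0.306)/((0.08206)(709)) = 60.515/58.181 = 1.040

Z ≈ 1.040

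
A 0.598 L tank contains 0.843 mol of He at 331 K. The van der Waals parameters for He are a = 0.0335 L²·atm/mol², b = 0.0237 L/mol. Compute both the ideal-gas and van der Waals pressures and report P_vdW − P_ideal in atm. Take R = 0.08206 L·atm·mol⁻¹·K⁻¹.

ΔP ≈ 1.257 atm

Ideal: P_ideal = nRT/V = (0.843)(0.08206)(331)/0.598 = 38.2900 atm
vdW: P = nRT/(V − nb) − a n²/V² = 22.8974/0.578021 − 0.0238067/0.357604 = 39.6134 − 0.0665728 = 39.5468 atm
ΔP = 39.5468 − 38.2900 = 1.257 atm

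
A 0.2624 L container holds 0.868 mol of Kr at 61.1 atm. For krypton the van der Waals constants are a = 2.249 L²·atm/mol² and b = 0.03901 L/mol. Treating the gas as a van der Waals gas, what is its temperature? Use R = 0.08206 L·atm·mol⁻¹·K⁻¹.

T ≈ 275.0 K

T = (P + a n²/V²)(V − nb)/(nR)
P + a n²/V² = 61.1 + (2.249)(0.868)²/(0.2624)² = 85.709 atm
V − nb = 0.2624 − (0.868)(0.03901) = 0.22854 L
T = (85.709)(0.22854)/((0.868)(0.08206)) = 275.0 K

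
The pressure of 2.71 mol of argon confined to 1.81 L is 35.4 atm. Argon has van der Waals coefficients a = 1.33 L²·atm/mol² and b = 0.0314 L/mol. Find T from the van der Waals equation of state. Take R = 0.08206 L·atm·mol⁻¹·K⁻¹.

T ≈ 297.7 K

T = (P + a n²/V²)(V − nb)/(nR)
P + a n²/V² = 35.4 + (1.33)(2.71)²/(1.81)² = 38.381 atm
V − nb = 1.81 − (2.71)(0.0314) = 1.7249 L
T = (38.381)(1.7249)/((2.71)(0.08206)) = 297.7 K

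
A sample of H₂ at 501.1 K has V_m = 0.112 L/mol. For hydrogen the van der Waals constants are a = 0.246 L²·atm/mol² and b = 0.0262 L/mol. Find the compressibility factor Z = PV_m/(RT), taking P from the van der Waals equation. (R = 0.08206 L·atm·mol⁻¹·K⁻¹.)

Z ≈ 1.252

P = RT/(V_m − b) − a/V_m² = (0.08206)(501.1)/(0.112 − 0.0262) − 0.246/(0.112)²
  = 41.120/0.085800 − 19.611 = 479.25 − 19.611 = 459.64 atm
Z = PV_m/(RT) = (459.64)(0.112)/((0.08206)(501.1)) = 51.480/41.120 = 1.252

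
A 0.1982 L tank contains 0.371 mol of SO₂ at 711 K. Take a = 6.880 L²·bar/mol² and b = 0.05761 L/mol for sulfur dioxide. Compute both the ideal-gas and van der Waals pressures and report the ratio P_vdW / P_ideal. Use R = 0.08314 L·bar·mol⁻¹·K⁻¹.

P_vdW / P_ideal ≈ 0.9030

Ideal: P_ideal = nRT/V = (0.371)(0.08314)(711)/0.1982 = 110.650 bar
vdW: P = nRT/(V − nb) − a n²/V² = 21.9308/0.176827 − 0.946970/0.0392832 = 124.024 − 24.1062 = 99.918 bar
Ratio = 99.918/110.650 = 0.9030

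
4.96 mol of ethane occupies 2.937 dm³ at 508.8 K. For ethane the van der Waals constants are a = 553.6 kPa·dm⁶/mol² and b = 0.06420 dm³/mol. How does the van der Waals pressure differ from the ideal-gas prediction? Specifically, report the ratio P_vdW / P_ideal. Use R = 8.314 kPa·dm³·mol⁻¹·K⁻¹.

Ideal: P_ideal = nRT/V = (4.96)(8.314)(508.8)/2.937 = 7143.89 kPa
vdW: P = nRT/(V − nb) − a n²/V² = 20981.6/2.61857 − 13619.4/8.62597 = 8012.62 − 1578.88 = 6433.74 kPa
Ratio = 6433.74/7143.89 = 0.9006

P_vdW / P_ideal ≈ 0.9006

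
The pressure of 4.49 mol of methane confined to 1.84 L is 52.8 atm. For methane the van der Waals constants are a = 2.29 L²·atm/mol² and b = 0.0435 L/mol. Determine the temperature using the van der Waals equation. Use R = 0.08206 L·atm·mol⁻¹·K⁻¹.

T ≈ 296.6 K

T = (P + a n²/V²)(V − nb)/(nR)
P + a n²/V² = 52.8 + (2.29)(4.49)²/(1.84)² = 66.436 atm
V − nb = 1.84 − (4.49)(0.0435) = 1.6447 L
T = (66.436)(1.6447)/((4.49)(0.08206)) = 296.6 K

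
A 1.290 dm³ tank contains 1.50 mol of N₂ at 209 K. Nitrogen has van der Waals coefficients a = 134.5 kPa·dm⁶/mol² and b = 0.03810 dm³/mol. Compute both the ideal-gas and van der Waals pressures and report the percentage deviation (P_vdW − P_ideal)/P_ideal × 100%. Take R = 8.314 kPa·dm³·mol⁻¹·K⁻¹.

Ideal: P_ideal = nRT/V = (1.50)(8.314)(209)/1.290 = 2020.50 kPa
vdW: P = nRT/(V − nb) − a n²/V² = 2606.44/1.23285 − 302.625/1.66410 = 2114.16 − 181.855 = 1932.31 kPa
% deviation = (1932.31 − 2020.50)/2020.50 × 100% = -4.36%

-4.36 %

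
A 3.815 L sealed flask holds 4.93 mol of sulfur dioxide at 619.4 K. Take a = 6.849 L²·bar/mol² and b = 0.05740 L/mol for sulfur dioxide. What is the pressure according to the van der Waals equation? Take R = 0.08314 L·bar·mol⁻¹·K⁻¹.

P ≈ 60.44 bar

P = nRT/(V − nb) − a n²/V²
nRT/(V − nb) = (4.93)(0.08314)(619.4)/(3.815 − 4.93×0.05740) = 253.88/3.5320 = 71.880 bar
a n²/V² = (6.849)(4.93)²/(3.815)² = 11.438 bar
P = 71.880 − 11.438 = 60.44 bar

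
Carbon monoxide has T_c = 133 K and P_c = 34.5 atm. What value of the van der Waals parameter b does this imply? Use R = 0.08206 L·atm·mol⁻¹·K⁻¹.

From T_c = 8a/(27Rb) and P_c = a/(27b²): b = R T_c/(8 P_c).
b = (0.08206)(133)/(8×34.5) = 10.914/276.00 = 0.03954 L/mol

b ≈ 0.03954 L/mol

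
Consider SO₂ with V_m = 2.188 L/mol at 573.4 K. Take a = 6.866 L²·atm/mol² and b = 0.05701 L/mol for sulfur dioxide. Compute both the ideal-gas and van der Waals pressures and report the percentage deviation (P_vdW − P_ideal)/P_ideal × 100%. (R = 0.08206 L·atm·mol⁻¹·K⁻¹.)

Ideal: P_ideal = RT/V_m = (0.08206)(573.4)/2.188 = 21.5051 atm
vdW: P = RT/(V_m − b) − a/V_m² = 47.0532/2.13099 − 6.866/4.78734 = 22.0804 − 1.43420 = 20.6462 atm
% deviation = (20.6462 − 21.5051)/21.5051 × 100% = -3.99%

-3.99 %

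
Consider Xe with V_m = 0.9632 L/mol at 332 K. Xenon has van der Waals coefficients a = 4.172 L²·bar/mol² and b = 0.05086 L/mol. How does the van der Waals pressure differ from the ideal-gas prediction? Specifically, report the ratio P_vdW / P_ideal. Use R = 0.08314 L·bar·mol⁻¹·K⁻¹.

P_vdW / P_ideal ≈ 0.8988

Ideal: P_ideal = RT/V_m = (0.08314)(332)/0.9632 = 28.6571 bar
vdW: P = RT/(V_m − b) − a/V_m² = 27.6025/0.912340 − 4.172/0.927754 = 30.2546 − 4.49688 = 25.7577 bar
Ratio = 25.7577/28.6571 = 0.8988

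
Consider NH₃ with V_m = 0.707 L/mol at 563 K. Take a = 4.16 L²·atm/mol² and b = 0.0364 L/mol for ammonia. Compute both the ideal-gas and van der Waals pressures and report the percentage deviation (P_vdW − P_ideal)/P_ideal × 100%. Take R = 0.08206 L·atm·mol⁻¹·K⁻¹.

Ideal: P_ideal = RT/V_m = (0.08206)(563)/0.707 = 65.3462 atm
vdW: P = RT/(V_m − b) − a/V_m² = 46.1998/0.670600 − 4.16/0.499849 = 68.8932 − 8.32251 = 60.5707 atm
% deviation = (60.5707 − 65.3462)/65.3462 × 100% = -7.31%

-7.31 %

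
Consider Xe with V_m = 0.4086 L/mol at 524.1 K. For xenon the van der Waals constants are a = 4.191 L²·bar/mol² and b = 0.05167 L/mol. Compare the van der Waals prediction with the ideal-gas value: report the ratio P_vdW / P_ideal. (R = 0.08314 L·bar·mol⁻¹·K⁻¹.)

Ideal: P_ideal = RT/V_m = (0.08314)(524.1)/0.4086 = 106.641 bar
vdW: P = RT/(V_m − b) − a/V_m² = 43.5737/0.356930 − 4.191/0.166954 = 122.079 − 25.1027 = 96.976 bar
Ratio = 96.976/106.641 = 0.9094

P_vdW / P_ideal ≈ 0.9094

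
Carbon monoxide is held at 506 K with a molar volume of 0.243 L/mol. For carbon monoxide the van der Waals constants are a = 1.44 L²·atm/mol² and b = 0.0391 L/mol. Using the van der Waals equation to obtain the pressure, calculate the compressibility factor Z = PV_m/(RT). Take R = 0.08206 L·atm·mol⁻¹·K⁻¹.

Z ≈ 1.049

P = RT/(V_m − b) − a/V_m² = (0.08206)(506)/(0.243 − 0.0391) − 1.44/(0.243)²
  = 41.522/0.20390 − 24.387 = 203.64 − 24.387 = 179.25 atm
Z = PV_m/(RT) = (179.25)(0.243)/((0.08206)(506)) = 43.558/41.522 = 1.049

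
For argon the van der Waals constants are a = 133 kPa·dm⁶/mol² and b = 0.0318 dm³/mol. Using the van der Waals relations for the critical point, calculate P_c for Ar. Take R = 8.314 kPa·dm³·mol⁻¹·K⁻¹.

P_c ≈ 4871 kPa

For a van der Waals gas, P_c = a/(27b²).
P_c = 133/(27×(0.0318)²) = 133/0.027303 = 4871 kPa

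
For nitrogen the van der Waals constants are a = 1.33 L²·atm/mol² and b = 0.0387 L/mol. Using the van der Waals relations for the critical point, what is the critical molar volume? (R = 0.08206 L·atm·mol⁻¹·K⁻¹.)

For a van der Waals gas, V_m,c = 3b.
V_m,c = 3×0.0387 = 0.1161 L/mol

V_m,c ≈ 0.1161 L/mol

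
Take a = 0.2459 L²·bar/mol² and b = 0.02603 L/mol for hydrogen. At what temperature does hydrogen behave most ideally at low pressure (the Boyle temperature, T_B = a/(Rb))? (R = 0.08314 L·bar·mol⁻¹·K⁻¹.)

For a van der Waals gas the second virial coefficient B₂ = b − a/(RT) vanishes at T_B = a/(Rb).
T_B = 0.2459/(0.08314×0.02603) = 0.2459/0.0021641 = 113.6 K

T_B ≈ 113.6 K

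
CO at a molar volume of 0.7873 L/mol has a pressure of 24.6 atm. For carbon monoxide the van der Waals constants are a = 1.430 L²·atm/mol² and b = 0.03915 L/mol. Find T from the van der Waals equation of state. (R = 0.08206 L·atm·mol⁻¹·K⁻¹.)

T = (P + a/V_m²)(V_m − b)/R
P + a/V_m² = 24.6 + 1.430/(0.7873)² = 26.907 atm
V_m − b = 0.7873 − 0.03915 = 0.74815 L/mol
T = (26.907)(0.74815)/0.08206 = 245.3 K

T ≈ 245.3 K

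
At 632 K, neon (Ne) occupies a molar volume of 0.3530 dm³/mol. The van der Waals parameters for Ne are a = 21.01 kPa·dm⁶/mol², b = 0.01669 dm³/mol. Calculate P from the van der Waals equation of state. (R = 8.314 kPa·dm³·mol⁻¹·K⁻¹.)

P = RT/(V_m − b) − a/V_m²
RT/(V_m − b) = (8.314)(632)/(0.3530 − 0.01669) = 5254.4/0.33631 = 15624 kPa
a/V_m² = 21.01/(0.3530)² = 168.61 kPa
P = 15624 − 168.61 = 15455 kPa

P ≈ 15455 kPa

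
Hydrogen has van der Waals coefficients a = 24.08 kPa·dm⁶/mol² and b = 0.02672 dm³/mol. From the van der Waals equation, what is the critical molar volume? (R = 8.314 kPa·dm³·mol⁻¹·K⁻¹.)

V_m,c ≈ 0.08016 dm³/mol

For a van der Waals gas, V_m,c = 3b.
V_m,c = 3×0.02672 = 0.08016 dm³/mol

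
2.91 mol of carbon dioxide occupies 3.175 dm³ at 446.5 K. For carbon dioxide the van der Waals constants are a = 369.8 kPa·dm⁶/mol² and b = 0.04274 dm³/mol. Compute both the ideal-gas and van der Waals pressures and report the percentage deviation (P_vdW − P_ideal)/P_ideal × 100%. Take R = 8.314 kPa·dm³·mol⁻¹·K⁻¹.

-5.05 %

Ideal: P_ideal = nRT/V = (2.91)(8.314)(446.5)/3.175 = 3402.36 kPa
vdW: P = nRT/(V − nb) − a n²/V² = 10802.5/3.05063 − 3131.50/10.0806 = 3541.07 − 310.646 = 3230.42 kPa
% deviation = (3230.42 − 3402.36)/3402.36 × 100% = -5.05%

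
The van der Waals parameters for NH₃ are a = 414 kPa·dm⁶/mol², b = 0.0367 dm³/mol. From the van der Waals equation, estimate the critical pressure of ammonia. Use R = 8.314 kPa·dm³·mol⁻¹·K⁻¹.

P_c ≈ 11384 kPa

For a van der Waals gas, P_c = a/(27b²).
P_c = 414/(27×(0.0367)²) = 414/0.036366 = 11384 kPa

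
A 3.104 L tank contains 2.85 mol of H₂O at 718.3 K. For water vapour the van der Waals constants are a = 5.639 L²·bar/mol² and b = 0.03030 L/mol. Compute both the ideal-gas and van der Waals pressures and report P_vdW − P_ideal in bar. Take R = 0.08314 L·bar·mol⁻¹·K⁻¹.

Ideal: P_ideal = nRT/V = (2.85)(0.08314)(718.3)/3.104 = 54.8326 bar
vdW: P = nRT/(V − nb) − a n²/V² = 170.200/3.01765 − 45.8028/9.63482 = 56.4015 − 4.75388 = 51.6476 bar
ΔP = 51.6476 − 54.8326 = -3.185 bar

ΔP ≈ -3.185 bar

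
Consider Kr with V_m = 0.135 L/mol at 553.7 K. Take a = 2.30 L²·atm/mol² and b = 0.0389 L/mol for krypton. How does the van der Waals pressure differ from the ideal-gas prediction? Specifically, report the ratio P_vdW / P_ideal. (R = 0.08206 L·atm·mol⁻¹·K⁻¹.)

P_vdW / P_ideal ≈ 1.030

Ideal: P_ideal = RT/V_m = (0.08206)(553.7)/0.135 = 336.568 atm
vdW: P = RT/(V_m − b) − a/V_m² = 45.4366/0.0961000 − 2.30/0.0182250 = 472.805 − 126.200 = 346.605 atm
Ratio = 346.605/336.568 = 1.030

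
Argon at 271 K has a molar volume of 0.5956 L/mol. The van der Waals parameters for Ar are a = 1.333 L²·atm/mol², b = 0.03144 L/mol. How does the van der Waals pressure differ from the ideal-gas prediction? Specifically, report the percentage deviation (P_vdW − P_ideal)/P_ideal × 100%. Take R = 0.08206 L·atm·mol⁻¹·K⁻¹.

-4.49 %

Ideal: P_ideal = RT/V_m = (0.08206)(271)/0.5956 = 37.3376 atm
vdW: P = RT/(V_m − b) − a/V_m² = 22.2383/0.564160 − 1.333/0.354739 = 39.4184 − 3.75769 = 35.6607 atm
% deviation = (35.6607 − 37.3376)/37.3376 × 100% = -4.49%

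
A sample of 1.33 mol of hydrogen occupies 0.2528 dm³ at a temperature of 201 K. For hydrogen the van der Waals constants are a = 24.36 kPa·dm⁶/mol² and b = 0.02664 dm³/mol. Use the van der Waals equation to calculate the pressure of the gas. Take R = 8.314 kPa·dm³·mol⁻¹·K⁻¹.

P = nRT/(V − nb) − a n²/V²
nRT/(V − nb) = (1.33)(8.314)(201)/(0.2528 − 1.33×0.02664) = 2222.6/0.21737 = 10225 kPa
a n²/V² = (24.36)(1.33)²/(0.2528)² = 674.26 kPa
P = 10225 − 674.26 = 9551 kPa

P ≈ 9551 kPa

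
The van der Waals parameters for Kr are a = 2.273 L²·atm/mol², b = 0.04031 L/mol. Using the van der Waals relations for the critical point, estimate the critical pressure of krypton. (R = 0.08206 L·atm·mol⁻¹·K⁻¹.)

P_c ≈ 51.81 atm

For a van der Waals gas, P_c = a/(27b²).
P_c = 2.273/(27×(0.04031)²) = 2.273/0.043872 = 51.81 atm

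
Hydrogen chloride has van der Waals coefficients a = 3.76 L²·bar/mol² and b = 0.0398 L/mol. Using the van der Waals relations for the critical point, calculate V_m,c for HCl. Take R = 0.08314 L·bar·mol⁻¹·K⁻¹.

For a van der Waals gas, V_m,c = 3b.
V_m,c = 3×0.0398 = 0.1194 L/mol

V_m,c ≈ 0.1194 L/mol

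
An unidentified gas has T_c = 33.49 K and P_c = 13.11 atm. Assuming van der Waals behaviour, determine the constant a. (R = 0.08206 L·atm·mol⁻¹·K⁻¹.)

From T_c = 8a/(27Rb) and P_c = a/(27b²): a = 27 R² T_c²/(64 P_c).
a = 27×(0.08206)²×(33.49)²/(64×13.11) = 203.92/839.04 = 0.2430 L²·atm/mol²

a ≈ 0.2430 L²·atm/mol²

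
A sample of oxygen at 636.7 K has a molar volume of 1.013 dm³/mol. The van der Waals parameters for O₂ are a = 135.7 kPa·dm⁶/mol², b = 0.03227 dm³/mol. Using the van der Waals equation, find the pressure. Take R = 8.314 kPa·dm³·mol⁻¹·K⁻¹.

P = RT/(V_m − b) − a/V_m²
RT/(V_m − b) = (8.314)(636.7)/(1.013 − 0.03227) = 5293.5/0.98073 = 5397.5 kPa
a/V_m² = 135.7/(1.013)² = 132.24 kPa
P = 5397.5 − 132.24 = 5265 kPa

P ≈ 5265 kPa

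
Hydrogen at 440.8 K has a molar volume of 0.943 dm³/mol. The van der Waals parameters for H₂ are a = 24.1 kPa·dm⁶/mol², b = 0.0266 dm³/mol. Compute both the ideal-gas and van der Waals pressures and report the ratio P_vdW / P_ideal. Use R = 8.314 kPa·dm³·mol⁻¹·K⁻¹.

Ideal: P_ideal = RT/V_m = (8.314)(440.8)/0.943 = 3886.33 kPa
vdW: P = RT/(V_m − b) − a/V_m² = 3664.81/0.916400 − 24.1/0.889249 = 3999.14 − 27.1015 = 3972.04 kPa
Ratio = 3972.04/3886.33 = 1.022

P_vdW / P_ideal ≈ 1.022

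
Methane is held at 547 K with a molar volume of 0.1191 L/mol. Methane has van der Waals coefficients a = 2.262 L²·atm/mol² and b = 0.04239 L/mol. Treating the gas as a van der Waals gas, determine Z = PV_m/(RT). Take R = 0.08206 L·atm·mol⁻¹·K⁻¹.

P = RT/(V_m − b) − a/V_m² = (0.08206)(547)/(0.1191 − 0.04239) − 2.262/(0.1191)²
  = 44.887/0.076710 − 159.47 = 585.15 − 159.47 = 425.68 atm
Z = PV_m/(RT) = (425.68)(0.1191)/((0.08206)(547)) = 50.698/44.887 = 1.129

Z ≈ 1.129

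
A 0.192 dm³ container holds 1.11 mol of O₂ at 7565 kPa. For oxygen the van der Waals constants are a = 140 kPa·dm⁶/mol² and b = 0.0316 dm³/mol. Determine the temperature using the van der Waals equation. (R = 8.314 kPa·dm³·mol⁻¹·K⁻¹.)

T ≈ 208.2 K

T = (P + a n²/V²)(V − nb)/(nR)
P + a n²/V² = 7565 + (140)(1.11)²/(0.192)² = 12244 kPa
V − nb = 0.192 − (1.11)(0.0316) = 0.15692 dm³
T = (12244)(0.15692)/((1.11)(8.314)) = 208.2 K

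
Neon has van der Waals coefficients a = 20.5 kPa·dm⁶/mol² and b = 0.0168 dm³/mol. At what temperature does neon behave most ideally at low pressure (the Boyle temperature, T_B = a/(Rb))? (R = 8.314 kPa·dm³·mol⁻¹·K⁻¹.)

T_B ≈ 146.8 K

For a van der Waals gas the second virial coefficient B₂ = b − a/(RT) vanishes at T_B = a/(Rb).
T_B = 20.5/(8.314×0.0168) = 20.5/0.13968 = 146.8 K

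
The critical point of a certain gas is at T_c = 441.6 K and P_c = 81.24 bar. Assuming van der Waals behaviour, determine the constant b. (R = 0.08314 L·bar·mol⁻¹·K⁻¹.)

b ≈ 0.05649 L/mol

From T_c = 8a/(27Rb) and P_c = a/(27b²): b = R T_c/(8 P_c).
b = (0.08314)(441.6)/(8×81.24) = 36.715/649.92 = 0.05649 L/mol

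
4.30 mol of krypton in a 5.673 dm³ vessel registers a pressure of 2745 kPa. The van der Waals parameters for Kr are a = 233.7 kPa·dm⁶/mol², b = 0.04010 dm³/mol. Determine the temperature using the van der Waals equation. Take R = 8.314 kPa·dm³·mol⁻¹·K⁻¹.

T ≈ 443.0 K

T = (P + a n²/V²)(V − nb)/(nR)
P + a n²/V² = 2745 + (233.7)(4.30)²/(5.673)² = 2879.3 kPa
V − nb = 5.673 − (4.30)(0.04010) = 5.5006 dm³
T = (2879.3)(5.5006)/((4.30)(8.314)) = 443.0 K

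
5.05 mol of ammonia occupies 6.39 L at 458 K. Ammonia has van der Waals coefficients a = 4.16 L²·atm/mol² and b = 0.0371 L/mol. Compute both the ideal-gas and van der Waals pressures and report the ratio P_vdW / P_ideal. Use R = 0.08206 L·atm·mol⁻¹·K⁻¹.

Ideal: P_ideal = nRT/V = (5.05)(0.08206)(458)/6.39 = 29.7021 atm
vdW: P = nRT/(V − nb) − a n²/V² = 189.797/6.20265 − 106.090/40.8321 = 30.5993 − 2.59820 = 28.0011 atm
Ratio = 28.0011/29.7021 = 0.9427

P_vdW / P_ideal ≈ 0.9427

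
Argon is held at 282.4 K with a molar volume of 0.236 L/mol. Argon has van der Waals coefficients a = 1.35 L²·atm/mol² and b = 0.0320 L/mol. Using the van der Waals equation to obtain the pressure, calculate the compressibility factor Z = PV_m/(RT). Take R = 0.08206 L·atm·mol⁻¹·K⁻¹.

Z ≈ 0.9100

P = RT/(V_m − b) − a/V_m² = (0.08206)(282.4)/(0.236 − 0.0320) − 1.35/(0.236)²
  = 23.174/0.20400 − 24.239 = 113.60 − 24.239 = 89.36 atm
Z = PV_m/(RT) = (89.36)(0.236)/((0.08206)(282.4)) = 21.089/23.174 = 0.9100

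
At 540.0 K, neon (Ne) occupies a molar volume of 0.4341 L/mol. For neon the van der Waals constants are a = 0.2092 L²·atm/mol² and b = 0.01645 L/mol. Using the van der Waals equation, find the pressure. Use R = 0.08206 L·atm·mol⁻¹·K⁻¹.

P = RT/(V_m − b) − a/V_m²
RT/(V_m − b) = (0.08206)(540.0)/(0.4341 − 0.01645) = 44.312/0.41765 = 106.10 atm
a/V_m² = 0.2092/(0.4341)² = 1.1102 atm
P = 106.10 − 1.1102 = 105.0 atm

P ≈ 105.0 atm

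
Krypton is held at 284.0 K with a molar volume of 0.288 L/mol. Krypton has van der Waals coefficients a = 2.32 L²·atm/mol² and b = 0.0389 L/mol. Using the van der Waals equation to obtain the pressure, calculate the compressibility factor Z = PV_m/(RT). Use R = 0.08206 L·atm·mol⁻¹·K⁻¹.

P = RT/(V_m − b) − a/V_m² = (0.08206)(284.0)/(0.288 − 0.0389) − 2.32/(0.288)²
  = 23.305/0.24910 − 27.971 = 93.557 − 27.971 = 65.586 atm
Z = PV_m/(RT) = (65.586)(0.288)/((0.08206)(284.0)) = 18.889/23.305 = 0.8105

Z ≈ 0.8105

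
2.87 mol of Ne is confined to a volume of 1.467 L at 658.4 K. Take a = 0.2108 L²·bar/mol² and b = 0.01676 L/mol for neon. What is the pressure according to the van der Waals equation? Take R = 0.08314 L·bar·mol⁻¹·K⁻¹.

P = nRT/(V − nb) − a n²/V²
nRT/(V − nb) = (2.87)(0.08314)(658.4)/(1.467 − 2.87×0.01676) = 157.10/1.4189 = 110.72 bar
a n²/V² = (0.2108)(2.87)²/(1.467)² = 0.80682 bar
P = 110.72 − 0.80682 = 109.9 bar

P ≈ 109.9 bar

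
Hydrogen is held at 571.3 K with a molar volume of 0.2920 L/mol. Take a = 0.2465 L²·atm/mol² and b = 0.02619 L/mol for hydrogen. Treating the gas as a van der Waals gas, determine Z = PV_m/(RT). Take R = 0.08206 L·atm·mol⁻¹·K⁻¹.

Z ≈ 1.081

P = RT/(V_m − b) − a/V_m² = (0.08206)(571.3)/(0.2920 − 0.02619) − 0.2465/(0.2920)²
  = 46.881/0.26581 − 2.8910 = 176.37 − 2.8910 = 173.48 atm
Z = PV_m/(RT) = (173.48)(0.2920)/((0.08206)(571.3)) = 50.656/46.881 = 1.081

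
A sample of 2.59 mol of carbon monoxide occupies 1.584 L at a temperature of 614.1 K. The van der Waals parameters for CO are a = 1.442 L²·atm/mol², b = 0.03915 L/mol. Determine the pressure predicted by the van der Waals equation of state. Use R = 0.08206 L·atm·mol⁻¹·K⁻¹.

P = nRT/(V − nb) − a n²/V²
nRT/(V − nb) = (2.59)(0.08206)(614.1)/(1.584 − 2.59×0.03915) = 130.52/1.4826 = 88.035 atm
a n²/V² = (1.442)(2.59)²/(1.584)² = 3.8553 atm
P = 88.035 − 3.8553 = 84.18 atm

P ≈ 84.18 atm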